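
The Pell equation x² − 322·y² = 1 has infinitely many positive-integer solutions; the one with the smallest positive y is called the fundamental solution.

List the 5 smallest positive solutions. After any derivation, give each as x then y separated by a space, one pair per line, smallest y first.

323 18
208657 11628
134792099 7511670
87075487297 4852527192
56250630001763 3134725054362

[17; 1,16,1,34] for √322; ℓ=4 ⇒ convergent index 3
step 0: (17, 1)  from 17·(1,0) + (0,1)
step 1: (18, 1)  from 1·(17,1) + (1,0)
step 2: (305, 17)  from 16·(18,1) + (17,1)
step 3: (323, 18)  from 1·(305,17) + (18,1)
(x₁, y₁) = (323, 18);  323² − 322·18² = 1 ✓
k=2:  x_2 = 323·323+322·18·18 = 208657,  y_2 = 323·18+18·323 = 11628
k=3:  x_3 = 323·208657+322·18·11628 = 134792099,  y_3 = 323·11628+18·208657 = 7511670
k=4:  x_4 = 323·134792099+322·18·7511670 = 87075487297,  y_4 = 323·7511670+18·134792099 = 4852527192
k=5:  x_5 = 323·87075487297+322·18·4852527192 = 56250630001763,  y_5 = 323·4852527192+18·87075487297 = 3134725054362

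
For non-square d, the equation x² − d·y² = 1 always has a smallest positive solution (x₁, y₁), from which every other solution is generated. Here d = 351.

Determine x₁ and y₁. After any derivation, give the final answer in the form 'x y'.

62425 3332

√351 = [18; 1,2,1,3,2,2,2,3,1,2,1,36, …], period ℓ=12 (even) → k=11
i=0: a=18 ⇒ p=18, q=1
i=1: a=1 ⇒ p=19, q=1
i=2: a=2 ⇒ p=56, q=3
i=3: a=1 ⇒ p=75, q=4
i=4: a=3 ⇒ p=281, q=15
i=5: a=2 ⇒ p=637, q=34
i=6: a=2 ⇒ p=1555, q=83
i=7: a=2 ⇒ p=3747, q=200
i=8: a=3 ⇒ p=12796, q=683
…
i=10: a=2 ⇒ p=45882, q=2449
i=11: a=1 ⇒ p=62425, q=3332
(x₁, y₁) = (62425, 3332);  62425² − 351·3332² = 1 ✓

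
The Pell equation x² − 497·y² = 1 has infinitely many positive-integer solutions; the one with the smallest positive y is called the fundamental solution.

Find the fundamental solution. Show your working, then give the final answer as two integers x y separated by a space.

1201887 53912

√497 → a₀=22, period (3,2,2,5,6,5,2,2,3,44); ℓ=10 even so k=9
i=0: a=22 ⇒ p=22, q=1
…
i=3: a=2 ⇒ p=379, q=17
i=4: a=5 ⇒ p=2051, q=92
i=5: a=6 ⇒ p=12685, q=569
i=6: a=5 ⇒ p=65476, q=2937
i=7: a=2 ⇒ p=143637, q=6443
i=8: a=2 ⇒ p=352750, q=15823
i=9: a=3 ⇒ p=1201887, q=53912
→ (1201887, 53912).  Check: 1201887²=1444532360769, 497·53912²=1444532360768, difference 1.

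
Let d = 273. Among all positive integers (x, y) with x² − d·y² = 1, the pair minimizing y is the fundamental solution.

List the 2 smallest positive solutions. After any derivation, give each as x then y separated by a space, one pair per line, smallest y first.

727 44
1057057 63976

√273 = [16; 1,1,10,1,1,32, …], period ℓ=6 (even) → k=5
a_0=16:  p_0=16·1+0=16,  q_0=16·0+1=1
a_1=1:  p_1=1·16+1=17,  q_1=1·1+0=1
…
a_4=1:  p_4=1·347+33=380,  q_4=1·21+2=23
a_5=1:  p_5=1·380+347=727,  q_5=1·23+21=44
fundamental: x₁=727, y₁=44  (since 528529 − 273·1936 = 1)
(727+44√273)^2 = 1057057 + 63976√273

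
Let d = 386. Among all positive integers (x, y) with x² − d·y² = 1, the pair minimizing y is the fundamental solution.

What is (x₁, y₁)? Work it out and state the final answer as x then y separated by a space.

111555 5678

√386 = [19; 1,1,1,4,1,18,1,4,1,1,1,38, …], period ℓ=12 (even) → k=11
a_0=19:  p_0=19·1+0=19,  q_0=19·0+1=1
a_1=1:  p_1=1·19+1=20,  q_1=1·1+0=1
…
a_3=1:  p_3=1·39+20=59,  q_3=1·2+1=3
a_4=4:  p_4=4·59+39=275,  q_4=4·3+2=14
a_5=1:  p_5=1·275+59=334,  q_5=1·14+3=17
a_6=18:  p_6=18·334+275=6287,  q_6=18·17+14=320
a_7=1:  p_7=1·6287+334=6621,  q_7=1·320+17=337
a_8=4:  p_8=4·6621+6287=32771,  q_8=4·337+320=1668
…
a_10=1:  p_10=1·39392+32771=72163,  q_10=1·2005+1668=3673
a_11=1:  p_11=1·72163+39392=111555,  q_11=1·3673+2005=5678
→ (111555, 5678).  Check: 111555²=12444518025, 386·5678²=12444518024, difference 1.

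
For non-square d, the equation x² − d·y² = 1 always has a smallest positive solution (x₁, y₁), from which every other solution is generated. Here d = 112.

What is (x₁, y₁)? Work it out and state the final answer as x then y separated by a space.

127 12

√112 = [10; 1,1,2,1,1,20, …], period ℓ=6 (even) → k=5
a_0=10:  p_0=10·1+0=10,  q_0=10·0+1=1
a_1=1:  p_1=1·10+1=11,  q_1=1·1+0=1
…
a_3=2:  p_3=2·21+11=53,  q_3=2·2+1=5
a_4=1:  p_4=1·53+21=74,  q_4=1·5+2=7
a_5=1:  p_5=1·74+53=127,  q_5=1·7+5=12
fundamental: x₁=127, y₁=12  (since 16129 − 112·144 = 1)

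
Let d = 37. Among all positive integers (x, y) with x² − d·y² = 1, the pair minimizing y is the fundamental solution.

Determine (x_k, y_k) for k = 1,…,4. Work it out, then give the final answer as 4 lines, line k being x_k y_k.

73 12
10657 1752
1555849 255780
227143297 37342128

d=37: √d = [6; 12] (ℓ=1, odd), read p_1/q_1
a_0=6:  p_0=6·1+0=6,  q_0=6·0+1=1
a_1=12:  p_1=12·6+1=73,  q_1=12·1+0=12
fundamental: x₁=73, y₁=12  (since 5329 − 37·144 = 1)
n=2: (73,12)∘(73,12) = (73·73+37·12·12, 73·12+12·73) = (10657,1752)
n=3: (10657,1752)∘(73,12) = (73·10657+37·12·1752, 73·1752+12·10657) = (1555849,255780)
n=4: (1555849,255780)∘(73,12) = (73·1555849+37·12·255780, 73·255780+12·1555849) = (227143297,37342128)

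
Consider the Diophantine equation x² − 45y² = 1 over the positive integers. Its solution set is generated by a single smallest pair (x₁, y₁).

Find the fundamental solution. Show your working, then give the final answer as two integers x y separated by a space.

161 24

√45 → a₀=6, period (1,2,2,2,1,12); ℓ=6 even so k=5
i=0: a=6 ⇒ p=6, q=1
i=1: a=1 ⇒ p=7, q=1
i=2: a=2 ⇒ p=20, q=3
…
i=4: a=2 ⇒ p=114, q=17
i=5: a=1 ⇒ p=161, q=24
(x₁, y₁) = (161, 24);  161² − 45·24² = 1 ✓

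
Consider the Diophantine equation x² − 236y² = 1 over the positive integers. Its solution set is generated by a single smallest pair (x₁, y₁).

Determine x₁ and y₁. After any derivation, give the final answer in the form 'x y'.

561799 36570

√236 → a₀=15, period (2,1,3,5,1,6,1,5,3,1,2,30); ℓ=12 even so k=11
k=0  a_k=15  p_k/q_k = 15/1
k=1  a_k=2  p_k/q_k = 31/2
k=2  a_k=1  p_k/q_k = 46/3
k=3  a_k=3  p_k/q_k = 169/11
k=4  a_k=5  p_k/q_k = 891/58
k=5  a_k=1  p_k/q_k = 1060/69
k=6  a_k=6  p_k/q_k = 7251/472
k=7  a_k=1  p_k/q_k = 8311/541
k=8  a_k=5  p_k/q_k = 48806/3177
k=9  a_k=3  p_k/q_k = 154729/10072
k=10  a_k=1  p_k/q_k = 203535/13249
k=11  a_k=2  p_k/q_k = 561799/36570
→ (561799, 36570).  Check: 561799²=315618116401, 236·36570²=315618116400, difference 1.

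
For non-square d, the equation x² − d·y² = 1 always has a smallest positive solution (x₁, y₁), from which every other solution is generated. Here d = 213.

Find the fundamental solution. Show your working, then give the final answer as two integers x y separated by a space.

d=213: √d = [14; 1,1,2,6,1,8,1,6,2,1,1,28] (ℓ=12, even), read p_11/q_11
step 0: (14, 1)  from 14·(1,0) + (0,1)
step 1: (15, 1)  from 1·(14,1) + (1,0)
…
step 6: (4787, 328)  from 8·(540,37) + (467,32)
…
step 10: (115574, 7919)  from 1·(78825,5401) + (36749,2518)
step 11: (194399, 13320)  from 1·(115574,7919) + (78825,5401)
fundamental: x₁=194399, y₁=13320  (since 37790971201 − 213·177422400 = 1)

194399 13320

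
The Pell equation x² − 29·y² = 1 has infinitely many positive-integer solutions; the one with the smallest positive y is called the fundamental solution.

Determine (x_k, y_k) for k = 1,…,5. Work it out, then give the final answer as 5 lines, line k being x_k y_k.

√29 → a₀=5, period (2,1,1,2,10); ℓ=5 odd so k=9
k=0  a_k=5  p_k/q_k = 5/1
…
k=2  a_k=1  p_k/q_k = 16/3
k=3  a_k=1  p_k/q_k = 27/5
k=4  a_k=2  p_k/q_k = 70/13
k=5  a_k=10  p_k/q_k = 727/135
…
k=7  a_k=1  p_k/q_k = 2251/418
k=8  a_k=1  p_k/q_k = 3775/701
k=9  a_k=2  p_k/q_k = 9801/1820
→ (9801, 1820).  Check: 9801²=96059601, 29·1820²=96059600, difference 1.
(x_2, y_2) = (9801·9801 + 29·1820·1820, 9801·1820 + 1820·9801) = (192119201, 35675640)
(x_3, y_3) = (9801·192119201 + 29·1820·35675640, 9801·35675640 + 1820·192119201) = (3765920568201, 699313893460)
(x_4, y_4) = (9801·3765920568201 + 29·1820·699313893460, 9801·699313893460 + 1820·3765920568201) = (73819574785756801, 13707950903927280)
(x_5, y_5) = (9801·73819574785756801 + 29·1820·13707950903927280, 9801·13707950903927280 + 1820·73819574785756801) = (1447011301184484245001, 268703252919468649100)

9801 1820
192119201 35675640
3765920568201 699313893460
73819574785756801 13707950903927280
1447011301184484245001 268703252919468649100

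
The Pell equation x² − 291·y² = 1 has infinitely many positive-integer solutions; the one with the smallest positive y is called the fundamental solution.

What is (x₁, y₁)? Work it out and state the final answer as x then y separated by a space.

√291 → a₀=17, period (17,34); ℓ=2 even so k=1
i=0: a=17 ⇒ p=17, q=1
i=1: a=17 ⇒ p=290, q=17
→ (290, 17).  Check: 290²=84100, 291·17²=84099, difference 1.

290 17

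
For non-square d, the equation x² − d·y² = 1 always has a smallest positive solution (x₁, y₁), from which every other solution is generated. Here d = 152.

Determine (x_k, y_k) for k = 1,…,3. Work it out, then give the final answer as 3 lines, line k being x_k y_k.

d=152: √d = [12; 3,24] (ℓ=2, even), read p_1/q_1
i=0: a=12 ⇒ p=12, q=1
i=1: a=3 ⇒ p=37, q=3
→ (37, 3).  Check: 37²=1369, 152·3²=1368, difference 1.
n=2: (37,3)∘(37,3) = (37·37+152·3·3, 37·3+3·37) = (2737,222)
n=3: (2737,222)∘(37,3) = (37·2737+152·3·222, 37·222+3·2737) = (202501,16425)

37 3
2737 222
202501 16425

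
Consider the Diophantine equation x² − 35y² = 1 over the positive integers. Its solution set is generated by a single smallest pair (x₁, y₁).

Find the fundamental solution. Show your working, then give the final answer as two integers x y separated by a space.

√35 → a₀=5, period (1,10); ℓ=2 even so k=1
step 0: (5, 1)  from 5·(1,0) + (0,1)
step 1: (6, 1)  from 1·(5,1) + (1,0)
fundamental: x₁=6, y₁=1  (since 36 − 35·1 = 1)

6 1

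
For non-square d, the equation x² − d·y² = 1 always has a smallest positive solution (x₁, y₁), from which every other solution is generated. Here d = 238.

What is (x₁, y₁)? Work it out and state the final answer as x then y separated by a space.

√238 → a₀=15, period (2,2,1,14,1,2,2,30); ℓ=8 even so k=7
step 0: (15, 1)  from 15·(1,0) + (0,1)
step 1: (31, 2)  from 2·(15,1) + (1,0)
step 2: (77, 5)  from 2·(31,2) + (15,1)
step 3: (108, 7)  from 1·(77,5) + (31,2)
step 4: (1589, 103)  from 14·(108,7) + (77,5)
step 5: (1697, 110)  from 1·(1589,103) + (108,7)
step 6: (4983, 323)  from 2·(1697,110) + (1589,103)
step 7: (11663, 756)  from 2·(4983,323) + (1697,110)
→ (11663, 756).  Check: 11663²=136025569, 238·756²=136025568, difference 1.

11663 756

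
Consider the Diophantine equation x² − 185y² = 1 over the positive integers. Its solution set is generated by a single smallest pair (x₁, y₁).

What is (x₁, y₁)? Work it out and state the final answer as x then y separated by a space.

[13; 1,1,1,1,26] for √185; ℓ=5 ⇒ convergent index 9
step 0: (13, 1)  from 13·(1,0) + (0,1)
…
step 3: (41, 3)  from 1·(27,2) + (14,1)
step 4: (68, 5)  from 1·(41,3) + (27,2)
step 5: (1809, 133)  from 26·(68,5) + (41,3)
…
step 7: (3686, 271)  from 1·(1877,138) + (1809,133)
step 8: (5563, 409)  from 1·(3686,271) + (1877,138)
step 9: (9249, 680)  from 1·(5563,409) + (3686,271)
(x₁, y₁) = (9249, 680);  9249² − 185·680² = 1 ✓

9249 680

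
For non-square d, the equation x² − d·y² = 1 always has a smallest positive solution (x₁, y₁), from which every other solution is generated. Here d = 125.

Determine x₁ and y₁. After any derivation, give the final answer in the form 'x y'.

930249 83204

√125 → a₀=11, period (5,1,1,5,22); ℓ=5 odd so k=9
a_0=11:  p_0=11·1+0=11,  q_0=11·0+1=1
…
a_5=22:  p_5=22·682+123=15127,  q_5=22·61+11=1353
a_6=5:  p_6=5·15127+682=76317,  q_6=5·1353+61=6826
a_7=1:  p_7=1·76317+15127=91444,  q_7=1·6826+1353=8179
a_8=1:  p_8=1·91444+76317=167761,  q_8=1·8179+6826=15005
a_9=5:  p_9=5·167761+91444=930249,  q_9=5·15005+8179=83204
(x₁, y₁) = (930249, 83204);  930249² − 125·83204² = 1 ✓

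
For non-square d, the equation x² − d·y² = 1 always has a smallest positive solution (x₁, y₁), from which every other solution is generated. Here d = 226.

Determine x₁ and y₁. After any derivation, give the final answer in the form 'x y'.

451 30

d=226: √d = [15; 30] (ℓ=1, odd), read p_1/q_1
k=0  a_k=15  p_k/q_k = 15/1
k=1  a_k=30  p_k/q_k = 451/30
(x₁, y₁) = (451, 30);  451² − 226·30² = 1 ✓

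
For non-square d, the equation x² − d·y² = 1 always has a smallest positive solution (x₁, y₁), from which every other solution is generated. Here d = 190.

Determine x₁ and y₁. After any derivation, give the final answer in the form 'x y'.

[13; 1,3,1,1,1,…,3,1,26] for √190; ℓ=14 ⇒ convergent index 13
k=0  a_k=13  p_k/q_k = 13/1
…
k=11  a_k=1  p_k/q_k = 11234/815
k=12  a_k=3  p_k/q_k = 40787/2959
k=13  a_k=1  p_k/q_k = 52021/3774
fundamental: x₁=52021, y₁=3774  (since 2706184441 − 190·14243076 = 1)

52021 3774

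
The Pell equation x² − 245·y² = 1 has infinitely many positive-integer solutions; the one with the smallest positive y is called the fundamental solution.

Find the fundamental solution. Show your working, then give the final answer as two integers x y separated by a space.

51841 3312

[15; 1,1,1,7,6,7,1,1,1,30] for √245; ℓ=10 ⇒ convergent index 9
i=0: a=15 ⇒ p=15, q=1
i=1: a=1 ⇒ p=16, q=1
…
i=3: a=1 ⇒ p=47, q=3
i=4: a=7 ⇒ p=360, q=23
i=5: a=6 ⇒ p=2207, q=141
…
i=7: a=1 ⇒ p=18016, q=1151
i=8: a=1 ⇒ p=33825, q=2161
i=9: a=1 ⇒ p=51841, q=3312
→ (51841, 3312).  Check: 51841²=2687489281, 245·3312²=2687489280, difference 1.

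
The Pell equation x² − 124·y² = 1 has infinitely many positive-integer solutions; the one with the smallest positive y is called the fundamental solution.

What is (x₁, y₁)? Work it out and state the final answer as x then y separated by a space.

√124 → a₀=11, period (7,2,1,1,1,…,2,7,22); ℓ=16 even so k=15
i=0: a=11 ⇒ p=11, q=1
i=1: a=7 ⇒ p=78, q=7
…
i=3: a=1 ⇒ p=245, q=22
i=4: a=1 ⇒ p=412, q=37
…
i=6: a=3 ⇒ p=2383, q=214
…
i=8: a=4 ⇒ p=14543, q=1306
i=9: a=1 ⇒ p=17583, q=1579
…
i=11: a=1 ⇒ p=84875, q=7622
i=12: a=1 ⇒ p=152167, q=13665
…
i=14: a=2 ⇒ p=626251, q=56239
i=15: a=7 ⇒ p=4620799, q=414960
fundamental: x₁=4620799, y₁=414960  (since 21351783398401 − 124·172191801600 = 1)

4620799 414960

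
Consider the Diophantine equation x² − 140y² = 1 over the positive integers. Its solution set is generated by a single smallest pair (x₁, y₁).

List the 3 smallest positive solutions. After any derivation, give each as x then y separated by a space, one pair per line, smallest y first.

d=140: √d = [11; 1,4,1,22] (ℓ=4, even), read p_3/q_3
a_0=11:  p_0=11·1+0=11,  q_0=11·0+1=1
a_1=1:  p_1=1·11+1=12,  q_1=1·1+0=1
a_2=4:  p_2=4·12+11=59,  q_2=4·1+1=5
a_3=1:  p_3=1·59+12=71,  q_3=1·5+1=6
fundamental: x₁=71, y₁=6  (since 5041 − 140·36 = 1)
(x_2, y_2) = (71·71 + 140·6·6, 71·6 + 6·71) = (10081, 852)
(x_3, y_3) = (71·10081 + 140·6·852, 71·852 + 6·10081) = (1431431, 120978)

71 6
10081 852
1431431 120978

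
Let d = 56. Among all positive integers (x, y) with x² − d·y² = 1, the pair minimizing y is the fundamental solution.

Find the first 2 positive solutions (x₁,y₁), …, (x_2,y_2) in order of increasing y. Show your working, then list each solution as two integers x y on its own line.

15 2
449 60

√56 = [7; 2,14, …], period ℓ=2 (even) → k=1
k=0  a_k=7  p_k/q_k = 7/1
k=1  a_k=2  p_k/q_k = 15/2
(x₁, y₁) = (15, 2);  15² − 56·2² = 1 ✓
(15+2√56)^2 = 449 + 60√56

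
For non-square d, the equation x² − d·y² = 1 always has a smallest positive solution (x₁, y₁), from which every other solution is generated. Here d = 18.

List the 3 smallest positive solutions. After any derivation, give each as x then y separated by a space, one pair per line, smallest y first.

d=18: √d = [4; 4,8] (ℓ=2, even), read p_1/q_1
k=0  a_k=4  p_k/q_k = 4/1
k=1  a_k=4  p_k/q_k = 17/4
fundamental: x₁=17, y₁=4  (since 289 − 18·16 = 1)
(17+4√18)^2 = 577 + 136√18
(17+4√18)^3 = 19601 + 4620√18

17 4
577 136
19601 4620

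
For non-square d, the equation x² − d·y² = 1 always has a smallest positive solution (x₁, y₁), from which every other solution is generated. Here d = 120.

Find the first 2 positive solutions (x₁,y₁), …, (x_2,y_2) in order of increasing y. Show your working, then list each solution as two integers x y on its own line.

d=120: √d = [10; 1,20] (ℓ=2, even), read p_1/q_1
step 0: (10, 1)  from 10·(1,0) + (0,1)
step 1: (11, 1)  from 1·(10,1) + (1,0)
(x₁, y₁) = (11, 1);  11² − 120·1² = 1 ✓
k=2:  x_2 = 11·11+120·1·1 = 241,  y_2 = 11·1+1·11 = 22

11 1
241 22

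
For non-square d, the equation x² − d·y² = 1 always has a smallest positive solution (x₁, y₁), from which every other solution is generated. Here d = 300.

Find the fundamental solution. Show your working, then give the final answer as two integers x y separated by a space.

1351 78

d=300: √d = [17; 3,8,3,34] (ℓ=4, even), read p_3/q_3
step 0: (17, 1)  from 17·(1,0) + (0,1)
…
step 2: (433, 25)  from 8·(52,3) + (17,1)
step 3: (1351, 78)  from 3·(433,25) + (52,3)
(x₁, y₁) = (1351, 78);  1351² − 300·78² = 1 ✓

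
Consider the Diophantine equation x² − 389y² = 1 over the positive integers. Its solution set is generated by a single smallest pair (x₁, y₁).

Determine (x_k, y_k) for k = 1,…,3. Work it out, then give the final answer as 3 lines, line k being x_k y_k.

[19; 1,2,1,1,1,1,2,1,38] for √389; ℓ=9 ⇒ convergent index 17
i=0: a=19 ⇒ p=19, q=1
i=1: a=1 ⇒ p=20, q=1
i=2: a=2 ⇒ p=59, q=3
i=3: a=1 ⇒ p=79, q=4
…
i=5: a=1 ⇒ p=217, q=11
i=6: a=1 ⇒ p=355, q=18
…
i=9: a=38 ⇒ p=49643, q=2517
i=10: a=1 ⇒ p=50925, q=2582
…
i=14: a=1 ⇒ p=556329, q=28207
…
i=16: a=2 ⇒ p=2376809, q=120509
i=17: a=1 ⇒ p=3287049, q=166660
(x₁, y₁) = (3287049, 166660);  3287049² − 389·166660² = 1 ✓
k=2:  x_2 = 3287049·3287049+389·166660·166660 = 21609382256801,  y_2 = 3287049·166660+166660·3287049 = 1095639172680
k=3:  x_3 = 3287049·21609382256801+389·166660·1095639172680 = 142062196675667653449,  y_3 = 3287049·1095639172680+166660·21609382256801 = 7202839293837075980

3287049 166660
21609382256801 1095639172680
142062196675667653449 7202839293837075980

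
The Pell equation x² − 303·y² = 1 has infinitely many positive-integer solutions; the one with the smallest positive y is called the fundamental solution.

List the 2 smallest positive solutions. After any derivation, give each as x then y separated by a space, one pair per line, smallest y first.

[17; 2,2,5,2,2,34] for √303; ℓ=6 ⇒ convergent index 5
a_0=17:  p_0=17·1+0=17,  q_0=17·0+1=1
…
a_2=2:  p_2=2·35+17=87,  q_2=2·2+1=5
a_3=5:  p_3=5·87+35=470,  q_3=5·5+2=27
a_4=2:  p_4=2·470+87=1027,  q_4=2·27+5=59
a_5=2:  p_5=2·1027+470=2524,  q_5=2·59+27=145
→ (2524, 145).  Check: 2524²=6370576, 303·145²=6370575, difference 1.
(x_2, y_2) = (2524·2524 + 303·145·145, 2524·145 + 145·2524) = (12741151, 731960)

2524 145
12741151 731960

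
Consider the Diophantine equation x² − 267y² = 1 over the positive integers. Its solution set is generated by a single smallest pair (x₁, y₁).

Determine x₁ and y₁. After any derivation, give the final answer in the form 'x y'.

2402 147

√267 = [16; 2,1,15,1,2,32, …], period ℓ=6 (even) → k=5
i=0: a=16 ⇒ p=16, q=1
…
i=4: a=1 ⇒ p=817, q=50
i=5: a=2 ⇒ p=2402, q=147
→ (2402, 147).  Check: 2402²=5769604, 267·147²=5769603, difference 1.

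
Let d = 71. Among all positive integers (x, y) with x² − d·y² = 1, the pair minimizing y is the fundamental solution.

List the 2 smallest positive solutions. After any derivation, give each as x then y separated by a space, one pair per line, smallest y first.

3480 413
24220799 2874480

√71 = [8; 2,2,1,7,1,2,2,16, …], period ℓ=8 (even) → k=7
i=0: a=8 ⇒ p=8, q=1
…
i=3: a=1 ⇒ p=59, q=7
i=4: a=7 ⇒ p=455, q=54
i=5: a=1 ⇒ p=514, q=61
i=6: a=2 ⇒ p=1483, q=176
i=7: a=2 ⇒ p=3480, q=413
(x₁, y₁) = (3480, 413);  3480² − 71·413² = 1 ✓
(3480+413√71)^2 = 24220799 + 2874480√71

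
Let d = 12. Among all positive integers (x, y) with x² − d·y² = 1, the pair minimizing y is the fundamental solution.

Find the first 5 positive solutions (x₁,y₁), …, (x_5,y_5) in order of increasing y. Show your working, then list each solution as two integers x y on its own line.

d=12: √d = [3; 2,6] (ℓ=2, even), read p_1/q_1
a_0=3:  p_0=3·1+0=3,  q_0=3·0+1=1
a_1=2:  p_1=2·3+1=7,  q_1=2·1+0=2
(x₁, y₁) = (7, 2);  7² − 12·2² = 1 ✓
k=2:  x_2 = 7·7+12·2·2 = 97,  y_2 = 7·2+2·7 = 28
k=3:  x_3 = 7·97+12·2·28 = 1351,  y_3 = 7·28+2·97 = 390
k=4:  x_4 = 7·1351+12·2·390 = 18817,  y_4 = 7·390+2·1351 = 5432
k=5:  x_5 = 7·18817+12·2·5432 = 262087,  y_5 = 7·5432+2·18817 = 75658

7 2
97 28
1351 390
18817 5432
262087 75658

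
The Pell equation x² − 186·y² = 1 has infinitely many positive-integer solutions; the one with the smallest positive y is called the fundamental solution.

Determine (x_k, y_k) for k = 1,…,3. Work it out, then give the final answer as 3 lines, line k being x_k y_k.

√186 → a₀=13, period (1,1,1,3,4,3,1,1,1,26); ℓ=10 even so k=9
i=0: a=13 ⇒ p=13, q=1
…
i=2: a=1 ⇒ p=27, q=2
…
i=7: a=1 ⇒ p=2714, q=199
i=8: a=1 ⇒ p=4787, q=351
i=9: a=1 ⇒ p=7501, q=550
fundamental: x₁=7501, y₁=550  (since 56265001 − 186·302500 = 1)
k=2:  x_2 = 7501·7501+186·550·550 = 112530001,  y_2 = 7501·550+550·7501 = 8251100
k=3:  x_3 = 7501·112530001+186·550·8251100 = 1688175067501,  y_3 = 7501·8251100+550·112530001 = 123783001650

7501 550
112530001 8251100
1688175067501 123783001650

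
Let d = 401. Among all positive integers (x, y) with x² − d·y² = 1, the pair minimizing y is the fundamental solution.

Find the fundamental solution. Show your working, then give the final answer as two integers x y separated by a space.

d=401: √d = [20; 40] (ℓ=1, odd), read p_1/q_1
a_0=20:  p_0=20·1+0=20,  q_0=20·0+1=1
a_1=40:  p_1=40·20+1=801,  q_1=40·1+0=40
(x₁, y₁) = (801, 40);  801² − 401·40² = 1 ✓

801 40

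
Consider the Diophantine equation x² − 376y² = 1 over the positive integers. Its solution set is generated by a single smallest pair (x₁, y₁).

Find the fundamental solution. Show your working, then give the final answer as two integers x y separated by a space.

√376 = [19; 2,1,1,3,1,…,1,2,38, …], period ℓ=16 (even) → k=15
step 0: (19, 1)  from 19·(1,0) + (0,1)
step 1: (39, 2)  from 2·(19,1) + (1,0)
…
step 3: (97, 5)  from 1·(58,3) + (39,2)
step 4: (349, 18)  from 3·(97,5) + (58,3)
step 5: (446, 23)  from 1·(349,18) + (97,5)
…
step 8: (12953, 668)  from 4·(2928,151) + (1241,64)
step 9: (28834, 1487)  from 2·(12953,668) + (2928,151)
…
step 11: (99455, 5129)  from 1·(70621,3642) + (28834,1487)
step 12: (368986, 19029)  from 3·(99455,5129) + (70621,3642)
…
step 14: (837427, 43187)  from 1·(468441,24158) + (368986,19029)
step 15: (2143295, 110532)  from 2·(837427,43187) + (468441,24158)
(x₁, y₁) = (2143295, 110532);  2143295² − 376·110532² = 1 ✓

2143295 110532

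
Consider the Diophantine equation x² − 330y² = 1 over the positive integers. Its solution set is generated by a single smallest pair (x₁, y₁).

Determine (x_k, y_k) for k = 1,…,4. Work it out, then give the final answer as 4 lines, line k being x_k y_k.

109 6
23761 1308
5179789 285138
1129170241 62158776

d=330: √d = [18; 6,36] (ℓ=2, even), read p_1/q_1
k=0  a_k=18  p_k/q_k = 18/1
k=1  a_k=6  p_k/q_k = 109/6
fundamental: x₁=109, y₁=6  (since 11881 − 330·36 = 1)
n=2: (109,6)∘(109,6) = (109·109+330·6·6, 109·6+6·109) = (23761,1308)
n=3: (23761,1308)∘(109,6) = (109·23761+330·6·1308, 109·1308+6·23761) = (5179789,285138)
n=4: (5179789,285138)∘(109,6) = (109·5179789+330·6·285138, 109·285138+6·5179789) = (1129170241,62158776)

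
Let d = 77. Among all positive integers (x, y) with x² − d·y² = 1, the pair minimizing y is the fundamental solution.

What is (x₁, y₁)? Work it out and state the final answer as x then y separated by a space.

√77 → a₀=8, period (1,3,2,3,1,16); ℓ=6 even so k=5
step 0: (8, 1)  from 8·(1,0) + (0,1)
step 1: (9, 1)  from 1·(8,1) + (1,0)
…
step 4: (272, 31)  from 3·(79,9) + (35,4)
step 5: (351, 40)  from 1·(272,31) + (79,9)
→ (351, 40).  Check: 351²=123201, 77·40²=123200, difference 1.

351 40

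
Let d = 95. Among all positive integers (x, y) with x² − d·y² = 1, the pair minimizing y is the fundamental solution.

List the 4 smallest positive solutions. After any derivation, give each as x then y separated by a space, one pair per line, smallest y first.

√95 → a₀=9, period (1,2,1,18); ℓ=4 even so k=3
i=0: a=9 ⇒ p=9, q=1
i=1: a=1 ⇒ p=10, q=1
i=2: a=2 ⇒ p=29, q=3
i=3: a=1 ⇒ p=39, q=4
fundamental: x₁=39, y₁=4  (since 1521 − 95·16 = 1)
(39+4√95)^2 = 3041 + 312√95
(39+4√95)^3 = 237159 + 24332√95
(39+4√95)^4 = 18495361 + 1897584√95

39 4
3041 312
237159 24332
18495361 1897584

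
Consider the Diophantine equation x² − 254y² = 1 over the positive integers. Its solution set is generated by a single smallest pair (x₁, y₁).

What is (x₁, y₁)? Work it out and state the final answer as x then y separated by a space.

[15; 1,14,1,30] for √254; ℓ=4 ⇒ convergent index 3
a_0=15:  p_0=15·1+0=15,  q_0=15·0+1=1
…
a_2=14:  p_2=14·16+15=239,  q_2=14·1+1=15
a_3=1:  p_3=1·239+16=255,  q_3=1·15+1=16
(x₁, y₁) = (255, 16);  255² − 254·16² = 1 ✓

255 16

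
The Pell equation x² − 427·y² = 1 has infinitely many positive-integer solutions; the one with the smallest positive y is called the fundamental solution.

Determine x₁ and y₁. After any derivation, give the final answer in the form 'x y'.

√427 = [20; 1,1,1,40, …], period ℓ=4 (even) → k=3
a_0=20:  p_0=20·1+0=20,  q_0=20·0+1=1
a_1=1:  p_1=1·20+1=21,  q_1=1·1+0=1
a_2=1:  p_2=1·21+20=41,  q_2=1·1+1=2
a_3=1:  p_3=1·41+21=62,  q_3=1·2+1=3
→ (62, 3).  Check: 62²=3844, 427·3²=3843, difference 1.

62 3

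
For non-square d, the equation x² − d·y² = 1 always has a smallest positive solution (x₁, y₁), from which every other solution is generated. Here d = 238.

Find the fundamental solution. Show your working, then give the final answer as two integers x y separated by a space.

d=238: √d = [15; 2,2,1,14,1,2,2,30] (ℓ=8, even), read p_7/q_7
i=0: a=15 ⇒ p=15, q=1
i=1: a=2 ⇒ p=31, q=2
i=2: a=2 ⇒ p=77, q=5
…
i=4: a=14 ⇒ p=1589, q=103
i=5: a=1 ⇒ p=1697, q=110
i=6: a=2 ⇒ p=4983, q=323
i=7: a=2 ⇒ p=11663, q=756
→ (11663, 756).  Check: 11663²=136025569, 238·756²=136025568, difference 1.

11663 756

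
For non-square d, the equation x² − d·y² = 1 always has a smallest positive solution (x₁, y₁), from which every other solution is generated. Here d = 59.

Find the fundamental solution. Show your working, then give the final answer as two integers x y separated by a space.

[7; 1,2,7,2,1,14] for √59; ℓ=6 ⇒ convergent index 5
a_0=7:  p_0=7·1+0=7,  q_0=7·0+1=1
a_1=1:  p_1=1·7+1=8,  q_1=1·1+0=1
a_2=2:  p_2=2·8+7=23,  q_2=2·1+1=3
a_3=7:  p_3=7·23+8=169,  q_3=7·3+1=22
a_4=2:  p_4=2·169+23=361,  q_4=2·22+3=47
a_5=1:  p_5=1·361+169=530,  q_5=1·47+22=69
fundamental: x₁=530, y₁=69  (since 280900 − 59·4761 = 1)

530 69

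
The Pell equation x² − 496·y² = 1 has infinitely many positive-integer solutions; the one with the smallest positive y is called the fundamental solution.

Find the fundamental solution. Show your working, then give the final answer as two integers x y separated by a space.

4620799 207480

√496 → a₀=22, period (3,1,2,4,1,…,1,3,44); ℓ=16 even so k=15
a_0=22:  p_0=22·1+0=22,  q_0=22·0+1=1
a_1=3:  p_1=3·22+1=67,  q_1=3·1+0=3
a_2=1:  p_2=1·67+22=89,  q_2=1·3+1=4
a_3=2:  p_3=2·89+67=245,  q_3=2·4+3=11
…
a_5=1:  p_5=1·1069+245=1314,  q_5=1·48+11=59
…
a_8=2:  p_8=2·6080+2383=14543,  q_8=2·273+107=653
…
a_10=1:  p_10=1·35166+14543=49709,  q_10=1·1579+653=2232
a_11=1:  p_11=1·49709+35166=84875,  q_11=1·2232+1579=3811
…
a_14=1:  p_14=1·863293+389209=1252502,  q_14=1·38763+17476=56239
a_15=3:  p_15=3·1252502+863293=4620799,  q_15=3·56239+38763=207480
fundamental: x₁=4620799, y₁=207480  (since 21351783398401 − 496·43047950400 = 1)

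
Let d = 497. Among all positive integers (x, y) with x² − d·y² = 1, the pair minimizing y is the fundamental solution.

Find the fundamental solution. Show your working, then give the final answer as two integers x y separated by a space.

1201887 53912

√497 = [22; 3,2,2,5,6,5,2,2,3,44, …], period ℓ=10 (even) → k=9
a_0=22:  p_0=22·1+0=22,  q_0=22·0+1=1
…
a_6=5:  p_6=5·12685+2051=65476,  q_6=5·569+92=2937
a_7=2:  p_7=2·65476+12685=143637,  q_7=2·2937+569=6443
a_8=2:  p_8=2·143637+65476=352750,  q_8=2·6443+2937=15823
a_9=3:  p_9=3·352750+143637=1201887,  q_9=3·15823+6443=53912
→ (1201887, 53912).  Check: 1201887²=1444532360769, 497·53912²=1444532360768, difference 1.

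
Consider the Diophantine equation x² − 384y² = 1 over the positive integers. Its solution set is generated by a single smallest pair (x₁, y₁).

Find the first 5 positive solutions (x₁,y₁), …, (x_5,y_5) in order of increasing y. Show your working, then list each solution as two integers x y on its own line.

d=384: √d = [19; 1,1,2,9,2,1,1,38] (ℓ=8, even), read p_7/q_7
a_0=19:  p_0=19·1+0=19,  q_0=19·0+1=1
…
a_5=2:  p_5=2·921+98=1940,  q_5=2·47+5=99
a_6=1:  p_6=1·1940+921=2861,  q_6=1·99+47=146
a_7=1:  p_7=1·2861+1940=4801,  q_7=1·146+99=245
(x₁, y₁) = (4801, 245);  4801² − 384·245² = 1 ✓
(x_2, y_2) = (4801·4801 + 384·245·245, 4801·245 + 245·4801) = (46099201, 2352490)
(x_3, y_3) = (4801·46099201 + 384·245·2352490, 4801·2352490 + 245·46099201) = (442644523201, 22588608735)
(x_4, y_4) = (4801·442644523201 + 384·245·22588608735, 4801·22588608735 + 245·442644523201) = (4250272665676801, 216895818720980)
(x_5, y_5) = (4801·4250272665676801 + 384·245·216895818720980, 4801·216895818720980 + 245·4250272665676801) = (40811117693184120001, 2082633628770241225)

4801 245
46099201 2352490
442644523201 22588608735
4250272665676801 216895818720980
40811117693184120001 2082633628770241225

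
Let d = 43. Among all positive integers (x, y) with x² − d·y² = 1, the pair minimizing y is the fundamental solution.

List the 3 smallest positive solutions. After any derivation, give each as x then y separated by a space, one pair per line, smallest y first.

[6; 1,1,3,1,5,1,3,1,1,12] for √43; ℓ=10 ⇒ convergent index 9
i=0: a=6 ⇒ p=6, q=1
i=1: a=1 ⇒ p=7, q=1
…
i=3: a=3 ⇒ p=46, q=7
i=4: a=1 ⇒ p=59, q=9
i=5: a=5 ⇒ p=341, q=52
…
i=7: a=3 ⇒ p=1541, q=235
i=8: a=1 ⇒ p=1941, q=296
i=9: a=1 ⇒ p=3482, q=531
fundamental: x₁=3482, y₁=531  (since 12124324 − 43·281961 = 1)
(x_2, y_2) = (3482·3482 + 43·531·531, 3482·531 + 531·3482) = (24248647, 3697884)
(x_3, y_3) = (3482·24248647 + 43·531·3697884, 3482·3697884 + 531·24248647) = (168867574226, 25752063645)

3482 531
24248647 3697884
168867574226 25752063645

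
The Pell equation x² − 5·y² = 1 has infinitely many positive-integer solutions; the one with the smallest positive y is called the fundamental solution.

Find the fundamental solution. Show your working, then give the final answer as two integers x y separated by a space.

d=5: √d = [2; 4] (ℓ=1, odd), read p_1/q_1
a_0=2:  p_0=2·1+0=2,  q_0=2·0+1=1
a_1=4:  p_1=4·2+1=9,  q_1=4·1+0=4
→ (9, 4).  Check: 9²=81, 5·4²=80, difference 1.

9 4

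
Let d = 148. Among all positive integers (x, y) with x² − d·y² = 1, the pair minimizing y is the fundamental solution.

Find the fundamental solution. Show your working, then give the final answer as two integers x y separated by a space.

73 6

√148 = [12; 6,24, …], period ℓ=2 (even) → k=1
i=0: a=12 ⇒ p=12, q=1
i=1: a=6 ⇒ p=73, q=6
→ (73, 6).  Check: 73²=5329, 148·6²=5328, difference 1.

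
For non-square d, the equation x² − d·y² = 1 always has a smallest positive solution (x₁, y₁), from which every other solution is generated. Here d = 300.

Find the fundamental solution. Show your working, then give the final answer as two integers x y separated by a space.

[17; 3,8,3,34] for √300; ℓ=4 ⇒ convergent index 3
a_0=17:  p_0=17·1+0=17,  q_0=17·0+1=1
…
a_2=8:  p_2=8·52+17=433,  q_2=8·3+1=25
a_3=3:  p_3=3·433+52=1351,  q_3=3·25+3=78
→ (1351, 78).  Check: 1351²=1825201, 300·78²=1825200, difference 1.

1351 78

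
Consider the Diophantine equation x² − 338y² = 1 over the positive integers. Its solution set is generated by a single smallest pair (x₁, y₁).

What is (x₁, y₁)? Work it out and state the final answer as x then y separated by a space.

√338 = [18; 2,1,1,2,36, …], period ℓ=5 (odd) → k=9
a_0=18:  p_0=18·1+0=18,  q_0=18·0+1=1
a_1=2:  p_1=2·18+1=37,  q_1=2·1+0=2
a_2=1:  p_2=1·37+18=55,  q_2=1·2+1=3
…
a_6=2:  p_6=2·8696+239=17631,  q_6=2·473+13=959
…
a_8=1:  p_8=1·26327+17631=43958,  q_8=1·1432+959=2391
a_9=2:  p_9=2·43958+26327=114243,  q_9=2·2391+1432=6214
(x₁, y₁) = (114243, 6214);  114243² − 338·6214² = 1 ✓

114243 6214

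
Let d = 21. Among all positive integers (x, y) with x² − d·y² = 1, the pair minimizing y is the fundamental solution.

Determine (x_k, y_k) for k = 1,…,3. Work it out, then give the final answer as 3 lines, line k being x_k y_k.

55 12
6049 1320
665335 145188

√21 = [4; 1,1,2,1,1,8, …], period ℓ=6 (even) → k=5
i=0: a=4 ⇒ p=4, q=1
i=1: a=1 ⇒ p=5, q=1
i=2: a=1 ⇒ p=9, q=2
i=3: a=2 ⇒ p=23, q=5
i=4: a=1 ⇒ p=32, q=7
i=5: a=1 ⇒ p=55, q=12
→ (55, 12).  Check: 55²=3025, 21·12²=3024, difference 1.
n=2: (55,12)∘(55,12) = (55·55+21·12·12, 55·12+12·55) = (6049,1320)
n=3: (6049,1320)∘(55,12) = (55·6049+21·12·1320, 55·1320+12·6049) = (665335,145188)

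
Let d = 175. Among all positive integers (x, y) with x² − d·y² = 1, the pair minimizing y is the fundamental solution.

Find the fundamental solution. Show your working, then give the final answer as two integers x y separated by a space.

√175 → a₀=13, period (4,2,1,2,4,26); ℓ=6 even so k=5
step 0: (13, 1)  from 13·(1,0) + (0,1)
…
step 4: (463, 35)  from 2·(172,13) + (119,9)
step 5: (2024, 153)  from 4·(463,35) + (172,13)
(x₁, y₁) = (2024, 153);  2024² − 175·153² = 1 ✓

2024 153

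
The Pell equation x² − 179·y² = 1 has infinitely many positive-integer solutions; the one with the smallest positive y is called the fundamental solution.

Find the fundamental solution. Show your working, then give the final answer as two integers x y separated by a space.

4190210 313191

d=179: √d = [13; 2,1,1,1,3,…,1,2,26] (ℓ=14, even), read p_13/q_13
step 0: (13, 1)  from 13·(1,0) + (0,1)
…
step 10: (575167, 42990)  from 1·(438125,32747) + (137042,10243)
…
step 12: (1588459, 118727)  from 1·(1013292,75737) + (575167,42990)
step 13: (4190210, 313191)  from 2·(1588459,118727) + (1013292,75737)
→ (4190210, 313191).  Check: 4190210²=17557859844100, 179·313191²=17557859844099, difference 1.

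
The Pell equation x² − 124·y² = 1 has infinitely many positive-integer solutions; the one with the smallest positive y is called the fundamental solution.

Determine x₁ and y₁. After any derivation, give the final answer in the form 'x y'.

d=124: √d = [11; 7,2,1,1,1,…,2,7,22] (ℓ=16, even), read p_15/q_15
i=0: a=11 ⇒ p=11, q=1
i=1: a=7 ⇒ p=78, q=7
i=2: a=2 ⇒ p=167, q=15
…
i=7: a=1 ⇒ p=3040, q=273
i=8: a=4 ⇒ p=14543, q=1306
i=9: a=1 ⇒ p=17583, q=1579
…
i=13: a=1 ⇒ p=237042, q=21287
i=14: a=2 ⇒ p=626251, q=56239
i=15: a=7 ⇒ p=4620799, q=414960
(x₁, y₁) = (4620799, 414960);  4620799² − 124·414960² = 1 ✓

4620799 414960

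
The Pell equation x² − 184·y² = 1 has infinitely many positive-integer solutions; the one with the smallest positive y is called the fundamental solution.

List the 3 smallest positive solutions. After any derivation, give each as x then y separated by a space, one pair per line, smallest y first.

d=184: √d = [13; 1,1,3,2,1,2,1,2,3,1,1,26] (ℓ=12, even), read p_11/q_11
i=0: a=13 ⇒ p=13, q=1
i=1: a=1 ⇒ p=14, q=1
…
i=5: a=1 ⇒ p=312, q=23
…
i=10: a=1 ⇒ p=13741, q=1013
i=11: a=1 ⇒ p=24335, q=1794
(x₁, y₁) = (24335, 1794);  24335² − 184·1794² = 1 ✓
k=2:  x_2 = 24335·24335+184·1794·1794 = 1184384449,  y_2 = 24335·1794+1794·24335 = 87313980
k=3:  x_3 = 24335·1184384449+184·1794·87313980 = 57643991108495,  y_3 = 24335·87313980+1794·1184384449 = 4249571404806

24335 1794
1184384449 87313980
57643991108495 4249571404806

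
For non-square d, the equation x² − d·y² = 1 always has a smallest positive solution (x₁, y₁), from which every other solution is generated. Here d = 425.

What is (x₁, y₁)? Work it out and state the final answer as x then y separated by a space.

143649 6968

d=425: √d = [20; 1,1,1,1,1,1,40] (ℓ=7, odd), read p_13/q_13
k=0  a_k=20  p_k/q_k = 20/1
k=1  a_k=1  p_k/q_k = 21/1
k=2  a_k=1  p_k/q_k = 41/2
…
k=6  a_k=1  p_k/q_k = 268/13
…
k=8  a_k=1  p_k/q_k = 11153/541
k=9  a_k=1  p_k/q_k = 22038/1069
k=10  a_k=1  p_k/q_k = 33191/1610
k=11  a_k=1  p_k/q_k = 55229/2679
k=12  a_k=1  p_k/q_k = 88420/4289
k=13  a_k=1  p_k/q_k = 143649/6968
fundamental: x₁=143649, y₁=6968  (since 20635035201 − 425·48553024 = 1)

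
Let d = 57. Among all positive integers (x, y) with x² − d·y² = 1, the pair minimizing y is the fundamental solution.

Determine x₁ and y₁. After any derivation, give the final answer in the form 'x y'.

151 20

√57 = [7; 1,1,4,1,1,14, …], period ℓ=6 (even) → k=5
step 0: (7, 1)  from 7·(1,0) + (0,1)
step 1: (8, 1)  from 1·(7,1) + (1,0)
step 2: (15, 2)  from 1·(8,1) + (7,1)
…
step 4: (83, 11)  from 1·(68,9) + (15,2)
step 5: (151, 20)  from 1·(83,11) + (68,9)
→ (151, 20).  Check: 151²=22801, 57·20²=22800, difference 1.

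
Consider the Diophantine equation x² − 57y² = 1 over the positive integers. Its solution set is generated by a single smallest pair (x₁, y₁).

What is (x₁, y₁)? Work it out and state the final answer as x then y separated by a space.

151 20

d=57: √d = [7; 1,1,4,1,1,14] (ℓ=6, even), read p_5/q_5
a_0=7:  p_0=7·1+0=7,  q_0=7·0+1=1
…
a_4=1:  p_4=1·68+15=83,  q_4=1·9+2=11
a_5=1:  p_5=1·83+68=151,  q_5=1·11+9=20
→ (151, 20).  Check: 151²=22801, 57·20²=22800, difference 1.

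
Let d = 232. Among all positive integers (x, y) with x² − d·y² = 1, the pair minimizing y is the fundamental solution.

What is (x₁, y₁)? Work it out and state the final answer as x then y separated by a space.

√232 = [15; 4,3,7,3,4,30, …], period ℓ=6 (even) → k=5
a_0=15:  p_0=15·1+0=15,  q_0=15·0+1=1
…
a_2=3:  p_2=3·61+15=198,  q_2=3·4+1=13
…
a_4=3:  p_4=3·1447+198=4539,  q_4=3·95+13=298
a_5=4:  p_5=4·4539+1447=19603,  q_5=4·298+95=1287
fundamental: x₁=19603, y₁=1287  (since 384277609 − 232·1656369 = 1)

19603 1287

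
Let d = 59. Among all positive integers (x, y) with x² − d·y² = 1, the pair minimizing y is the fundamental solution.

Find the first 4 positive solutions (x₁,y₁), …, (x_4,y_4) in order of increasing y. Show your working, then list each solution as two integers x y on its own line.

[7; 1,2,7,2,1,14] for √59; ℓ=6 ⇒ convergent index 5
i=0: a=7 ⇒ p=7, q=1
i=1: a=1 ⇒ p=8, q=1
i=2: a=2 ⇒ p=23, q=3
…
i=4: a=2 ⇒ p=361, q=47
i=5: a=1 ⇒ p=530, q=69
→ (530, 69).  Check: 530²=280900, 59·69²=280899, difference 1.
n=2: (530,69)∘(530,69) = (530·530+59·69·69, 530·69+69·530) = (561799,73140)
n=3: (561799,73140)∘(530,69) = (530·561799+59·69·73140, 530·73140+69·561799) = (595506410,77528331)
n=4: (595506410,77528331)∘(530,69) = (530·595506410+59·69·77528331, 530·77528331+69·595506410) = (631236232801,82179957720)

530 69
561799 73140
595506410 77528331
631236232801 82179957720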